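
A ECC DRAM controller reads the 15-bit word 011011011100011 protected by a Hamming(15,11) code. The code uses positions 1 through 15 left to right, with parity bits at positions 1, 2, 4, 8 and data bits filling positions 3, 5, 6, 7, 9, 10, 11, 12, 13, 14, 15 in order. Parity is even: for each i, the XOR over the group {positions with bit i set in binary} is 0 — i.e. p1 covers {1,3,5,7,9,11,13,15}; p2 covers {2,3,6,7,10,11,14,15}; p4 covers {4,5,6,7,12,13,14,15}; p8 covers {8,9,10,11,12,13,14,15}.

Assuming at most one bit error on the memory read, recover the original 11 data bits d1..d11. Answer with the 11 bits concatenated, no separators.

s1 (pos 1,3,5,7,9,11,13,15): 0⊕1⊕1⊕0⊕1⊕0⊕0⊕1 = 0
s2 (pos 2,3,6,7,10,11,14,15): 1⊕1⊕1⊕0⊕1⊕0⊕1⊕1 = 0
s4 (pos 4,5,6,7,12,13,14,15): 0⊕1⊕1⊕0⊕0⊕0⊕1⊕1 = 0
s8 (pos 8,9,10,11,12,13,14,15): 1⊕1⊕1⊕0⊕0⊕0⊕1⊕1 = 1
Syndrome s8…s1 = 1000 → error at position 8.
Flip position 8: 011011011100011 → 011011001100011
Read data bits from positions 3,5,6,7,9,10,11,12,13,14,15: 11101100011

11101100011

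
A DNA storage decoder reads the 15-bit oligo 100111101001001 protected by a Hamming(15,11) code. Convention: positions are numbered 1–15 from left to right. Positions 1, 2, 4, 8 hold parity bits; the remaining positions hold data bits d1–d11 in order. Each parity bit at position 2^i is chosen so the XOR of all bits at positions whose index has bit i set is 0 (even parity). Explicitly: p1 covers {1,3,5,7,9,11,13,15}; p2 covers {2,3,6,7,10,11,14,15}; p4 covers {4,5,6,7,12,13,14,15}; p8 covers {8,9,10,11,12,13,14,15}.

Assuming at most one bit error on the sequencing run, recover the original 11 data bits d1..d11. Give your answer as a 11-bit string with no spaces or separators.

s1 (pos 1,3,5,7,9,11,13,15): 1⊕0⊕1⊕1⊕1⊕0⊕0⊕1 = 1
s2 (pos 2,3,6,7,10,11,14,15): 0⊕0⊕1⊕1⊕0⊕0⊕0⊕1 = 1
s4 (pos 4,5,6,7,12,13,14,15): 1⊕1⊕1⊕1⊕1⊕0⊕0⊕1 = 0
s8 (pos 8,9,10,11,12,13,14,15): 0⊕1⊕0⊕0⊕1⊕0⊕0⊕1 = 1
Syndrome s8…s1 = 1011 → error at position 11.
Flip position 11: 100111101001001 → 100111101011001
Read data bits from positions 3,5,6,7,9,10,11,12,13,14,15: 01111011001

01111011001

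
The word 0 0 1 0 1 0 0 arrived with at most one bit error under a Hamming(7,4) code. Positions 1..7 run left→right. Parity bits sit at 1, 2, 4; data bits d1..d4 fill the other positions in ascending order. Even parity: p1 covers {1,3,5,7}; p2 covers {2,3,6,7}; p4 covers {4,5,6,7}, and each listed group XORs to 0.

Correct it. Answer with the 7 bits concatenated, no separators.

s1 (pos 1,3,5,7): 0⊕1⊕1⊕0 = 0
s2 (pos 2,3,6,7): 0⊕1⊕0⊕0 = 1
s4 (pos 4,5,6,7): 0⊕1⊕0⊕0 = 1
Syndrome s4…s1 = 110 → error at position 6.
Flip position 6: 0010100 → 0010110

0010110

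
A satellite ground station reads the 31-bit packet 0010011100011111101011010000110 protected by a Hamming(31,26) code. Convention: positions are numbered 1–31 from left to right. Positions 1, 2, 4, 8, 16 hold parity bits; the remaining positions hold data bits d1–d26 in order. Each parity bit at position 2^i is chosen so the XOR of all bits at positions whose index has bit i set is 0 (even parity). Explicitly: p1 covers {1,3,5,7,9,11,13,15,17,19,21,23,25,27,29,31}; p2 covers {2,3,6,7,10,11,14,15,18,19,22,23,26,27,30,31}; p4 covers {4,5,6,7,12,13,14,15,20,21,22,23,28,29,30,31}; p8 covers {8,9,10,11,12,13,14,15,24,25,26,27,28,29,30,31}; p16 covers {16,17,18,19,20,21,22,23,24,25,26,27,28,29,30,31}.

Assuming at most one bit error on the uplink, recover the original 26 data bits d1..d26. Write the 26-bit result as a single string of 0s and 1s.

10110001111101011010000110

s1 (pos 1,3,5,7,9,11,13,15,17,19,21,23,25,27,29,31): 0⊕1⊕0⊕1⊕0⊕0⊕1⊕1⊕1⊕1⊕1⊕0⊕0⊕0⊕1⊕0 = 0
s2 (pos 2,3,6,7,10,11,14,15,18,19,22,23,26,27,30,31): 0⊕1⊕1⊕1⊕0⊕0⊕1⊕1⊕0⊕1⊕1⊕0⊕0⊕0⊕1⊕0 = 0
s4 (pos 4,5,6,7,12,13,14,15,20,21,22,23,28,29,30,31): 0⊕0⊕1⊕1⊕1⊕1⊕1⊕1⊕0⊕1⊕1⊕0⊕0⊕1⊕1⊕0 = 0
s8 (pos 8,9,10,11,12,13,14,15,24,25,26,27,28,29,30,31): 1⊕0⊕0⊕0⊕1⊕1⊕1⊕1⊕1⊕0⊕0⊕0⊕0⊕1⊕1⊕0 = 0
s16 (pos 16,17,18,19,20,21,22,23,24,25,26,27,28,29,30,31): 1⊕1⊕0⊕1⊕0⊕1⊕1⊕0⊕1⊕0⊕0⊕0⊕0⊕1⊕1⊕0 = 0
Syndrome s16…s1 = 00000 → no error.
Read data bits from positions 3,5,6,7,9,10,11,12,13,14,15,17,18,19,20,21,22,23,24,25,26,27,28,29,30,31: 10110001111101011010000110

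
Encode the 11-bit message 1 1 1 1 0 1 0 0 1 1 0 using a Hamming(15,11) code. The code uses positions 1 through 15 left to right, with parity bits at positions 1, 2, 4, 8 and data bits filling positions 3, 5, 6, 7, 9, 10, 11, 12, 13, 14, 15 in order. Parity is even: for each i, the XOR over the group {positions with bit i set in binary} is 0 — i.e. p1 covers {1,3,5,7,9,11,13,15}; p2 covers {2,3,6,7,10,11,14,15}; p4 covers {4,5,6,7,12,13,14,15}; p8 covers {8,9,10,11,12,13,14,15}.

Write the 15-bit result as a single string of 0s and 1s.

Place data at non-parity positions: p1 p2 1 p4 1 1 1 p8 0 1 0 0 1 1 0
p1 (pos 1,3,5,7,9,11,13,15): XOR of data positions = 1⊕1⊕1⊕0⊕0⊕1⊕0 = 0
p2 (pos 2,3,6,7,10,11,14,15): XOR of data positions = 1⊕1⊕1⊕1⊕0⊕1⊕0 = 1
p4 (pos 4,5,6,7,12,13,14,15): XOR of data positions = 1⊕1⊕1⊕0⊕1⊕1⊕0 = 1
p8 (pos 8,9,10,11,12,13,14,15): XOR of data positions = 0⊕1⊕0⊕0⊕1⊕1⊕0 = 1
Codeword: 011111110100110

011111110100110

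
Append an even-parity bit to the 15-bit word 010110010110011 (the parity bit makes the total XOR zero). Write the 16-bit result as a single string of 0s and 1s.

XOR of the 15 data bits: 0⊕1⊕0⊕1⊕1⊕0⊕0⊕1⊕0⊕1⊕1⊕0⊕0⊕1⊕1 = 0
Parity bit = 0 (so all 16 bits XOR to 0).

0101100101100110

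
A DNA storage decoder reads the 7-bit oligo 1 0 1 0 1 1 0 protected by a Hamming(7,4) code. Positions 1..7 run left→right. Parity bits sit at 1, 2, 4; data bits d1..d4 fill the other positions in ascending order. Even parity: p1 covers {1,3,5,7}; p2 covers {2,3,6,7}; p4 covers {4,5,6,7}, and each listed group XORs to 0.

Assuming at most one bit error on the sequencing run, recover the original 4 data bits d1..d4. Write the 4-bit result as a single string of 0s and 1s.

1110

s1 (pos 1,3,5,7): 1⊕1⊕1⊕0 = 1
s2 (pos 2,3,6,7): 0⊕1⊕1⊕0 = 0
s4 (pos 4,5,6,7): 0⊕1⊕1⊕0 = 0
Syndrome s4…s1 = 001 → error at position 1.
Flip position 1: 1010110 → 0010110
Read data bits from positions 3,5,6,7: 1110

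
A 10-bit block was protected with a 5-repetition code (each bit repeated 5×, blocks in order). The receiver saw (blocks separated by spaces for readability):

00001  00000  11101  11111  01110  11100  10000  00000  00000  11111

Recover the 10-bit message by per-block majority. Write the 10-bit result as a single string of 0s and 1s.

0011110001

Block 1 (00001): 1 one → 0
Block 2 (00000): 0 ones → 0
Block 3 (11101): 4 ones → 1
Block 4 (11111): 5 ones → 1
Block 5 (01110): 3 ones → 1
Block 6 (11100): 3 ones → 1
Block 7 (10000): 1 one → 0
Block 8 (00000): 0 ones → 0
Block 9 (00000): 0 ones → 0
Block 10 (11111): 5 ones → 1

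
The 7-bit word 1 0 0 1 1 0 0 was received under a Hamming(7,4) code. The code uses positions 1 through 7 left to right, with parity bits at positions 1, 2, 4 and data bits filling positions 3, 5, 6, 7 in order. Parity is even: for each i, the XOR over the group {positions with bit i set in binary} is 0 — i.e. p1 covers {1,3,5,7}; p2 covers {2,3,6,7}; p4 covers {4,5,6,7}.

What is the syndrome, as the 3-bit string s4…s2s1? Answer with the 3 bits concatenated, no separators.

s1 (pos 1,3,5,7): 1⊕0⊕1⊕0 = 0
s2 (pos 2,3,6,7): 0⊕0⊕0⊕0 = 0
s4 (pos 4,5,6,7): 1⊕1⊕0⊕0 = 0
Syndrome s4…s1 = 000 → no error.

000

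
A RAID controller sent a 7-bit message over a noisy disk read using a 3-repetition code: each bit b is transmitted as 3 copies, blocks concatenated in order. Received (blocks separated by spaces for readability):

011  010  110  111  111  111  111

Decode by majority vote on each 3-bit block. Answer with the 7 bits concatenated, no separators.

1011111

Block 1 (011): 2 ones → 1
Block 2 (010): 1 one → 0
Block 3 (110): 2 ones → 1
Block 4 (111): 3 ones → 1
Block 5 (111): 3 ones → 1
Block 6 (111): 3 ones → 1
Block 7 (111): 3 ones → 1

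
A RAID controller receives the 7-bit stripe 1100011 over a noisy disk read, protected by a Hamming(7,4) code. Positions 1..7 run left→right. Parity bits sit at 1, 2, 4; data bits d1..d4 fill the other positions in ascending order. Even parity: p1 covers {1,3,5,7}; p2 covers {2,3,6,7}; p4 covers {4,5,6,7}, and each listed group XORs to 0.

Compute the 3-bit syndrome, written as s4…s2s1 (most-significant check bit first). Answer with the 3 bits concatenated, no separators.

010

s1 (pos 1,3,5,7): 1⊕0⊕0⊕1 = 0
s2 (pos 2,3,6,7): 1⊕0⊕1⊕1 = 1
s4 (pos 4,5,6,7): 0⊕0⊕1⊕1 = 0
Syndrome s4…s1 = 010 → error at position 2.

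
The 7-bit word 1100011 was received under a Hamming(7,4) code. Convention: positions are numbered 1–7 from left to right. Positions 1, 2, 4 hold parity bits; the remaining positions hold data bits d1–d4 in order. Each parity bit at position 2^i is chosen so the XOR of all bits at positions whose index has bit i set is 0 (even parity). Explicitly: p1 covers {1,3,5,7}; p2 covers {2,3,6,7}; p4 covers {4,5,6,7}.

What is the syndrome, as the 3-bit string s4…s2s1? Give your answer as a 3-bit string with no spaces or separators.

s1 (pos 1,3,5,7): 1⊕0⊕0⊕1 = 0
s2 (pos 2,3,6,7): 1⊕0⊕1⊕1 = 1
s4 (pos 4,5,6,7): 0⊕0⊕1⊕1 = 0
Syndrome s4…s1 = 010 → error at position 2.

010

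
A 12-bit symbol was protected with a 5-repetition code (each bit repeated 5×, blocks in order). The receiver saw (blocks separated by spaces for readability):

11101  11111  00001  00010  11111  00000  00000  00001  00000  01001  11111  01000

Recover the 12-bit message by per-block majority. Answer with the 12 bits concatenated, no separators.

110010000010

Block 1 (11101): 4 ones → 1
Block 2 (11111): 5 ones → 1
Block 3 (00001): 1 one → 0
Block 4 (00010): 1 one → 0
Block 5 (11111): 5 ones → 1
Block 6 (00000): 0 ones → 0
Block 7 (00000): 0 ones → 0
Block 8 (00001): 1 one → 0
Block 9 (00000): 0 ones → 0
Block 10 (01001): 2 ones → 0
Block 11 (11111): 5 ones → 1
Block 12 (01000): 1 one → 0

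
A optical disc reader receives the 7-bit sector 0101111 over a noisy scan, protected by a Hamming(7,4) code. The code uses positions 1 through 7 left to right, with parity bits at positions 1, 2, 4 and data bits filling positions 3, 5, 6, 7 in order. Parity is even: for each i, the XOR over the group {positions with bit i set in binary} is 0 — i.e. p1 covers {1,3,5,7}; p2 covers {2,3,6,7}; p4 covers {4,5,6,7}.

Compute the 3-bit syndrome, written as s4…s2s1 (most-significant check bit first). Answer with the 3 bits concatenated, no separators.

010

s1 (pos 1,3,5,7): 0⊕0⊕1⊕1 = 0
s2 (pos 2,3,6,7): 1⊕0⊕1⊕1 = 1
s4 (pos 4,5,6,7): 1⊕1⊕1⊕1 = 0
Syndrome s4…s1 = 010 → error at position 2.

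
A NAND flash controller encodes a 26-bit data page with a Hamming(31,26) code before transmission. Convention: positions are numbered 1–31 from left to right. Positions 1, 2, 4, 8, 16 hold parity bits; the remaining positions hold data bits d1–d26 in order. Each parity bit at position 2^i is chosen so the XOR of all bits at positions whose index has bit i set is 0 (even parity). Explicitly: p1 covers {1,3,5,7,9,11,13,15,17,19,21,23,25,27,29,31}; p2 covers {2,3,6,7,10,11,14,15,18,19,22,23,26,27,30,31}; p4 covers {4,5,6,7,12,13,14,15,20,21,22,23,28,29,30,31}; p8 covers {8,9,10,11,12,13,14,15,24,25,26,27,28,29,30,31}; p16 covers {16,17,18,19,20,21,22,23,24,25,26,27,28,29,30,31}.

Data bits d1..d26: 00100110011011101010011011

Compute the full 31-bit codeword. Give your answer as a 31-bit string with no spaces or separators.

Place data at non-parity positions: p1 p2 0 p4 0 1 0 p8 0 1 1 0 0 1 1 p16 0 1 1 1 0 1 0 1 0 0 1 1 0 1 1
p1 (pos 1,3,5,7,9,11,13,15,17,19,21,23,25,27,29,31): XOR of data positions = 0⊕0⊕0⊕0⊕1⊕0⊕1⊕0⊕1⊕0⊕0⊕0⊕1⊕0⊕1 = 1
p2 (pos 2,3,6,7,10,11,14,15,18,19,22,23,26,27,30,31): XOR of data positions = 0⊕1⊕0⊕1⊕1⊕1⊕1⊕1⊕1⊕1⊕0⊕0⊕1⊕1⊕1 = 1
p4 (pos 4,5,6,7,12,13,14,15,20,21,22,23,28,29,30,31): XOR of data positions = 0⊕1⊕0⊕0⊕0⊕1⊕1⊕1⊕0⊕1⊕0⊕1⊕0⊕1⊕1 = 0
p8 (pos 8,9,10,11,12,13,14,15,24,25,26,27,28,29,30,31): XOR of data positions = 0⊕1⊕1⊕0⊕0⊕1⊕1⊕1⊕0⊕0⊕1⊕1⊕0⊕1⊕1 = 1
p16 (pos 16,17,18,19,20,21,22,23,24,25,26,27,28,29,30,31): XOR of data positions = 0⊕1⊕1⊕1⊕0⊕1⊕0⊕1⊕0⊕0⊕1⊕1⊕0⊕1⊕1 = 1
Codeword: 1100010101100111011101010011011

1100010101100111011101010011011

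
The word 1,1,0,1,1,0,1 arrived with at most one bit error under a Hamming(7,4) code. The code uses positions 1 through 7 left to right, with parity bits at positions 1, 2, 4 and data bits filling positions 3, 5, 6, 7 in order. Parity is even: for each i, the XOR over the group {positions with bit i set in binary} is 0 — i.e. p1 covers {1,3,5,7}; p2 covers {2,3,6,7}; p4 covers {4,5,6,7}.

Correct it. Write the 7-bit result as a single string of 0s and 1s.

s1 (pos 1,3,5,7): 1⊕0⊕1⊕1 = 1
s2 (pos 2,3,6,7): 1⊕0⊕0⊕1 = 0
s4 (pos 4,5,6,7): 1⊕1⊕0⊕1 = 1
Syndrome s4…s1 = 101 → error at position 5.
Flip position 5: 1101101 → 1101001

1101001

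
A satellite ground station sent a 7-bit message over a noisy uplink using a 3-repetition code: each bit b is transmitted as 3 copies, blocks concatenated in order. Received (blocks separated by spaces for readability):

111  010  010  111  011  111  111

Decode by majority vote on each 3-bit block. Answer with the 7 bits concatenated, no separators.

Block 1 (111): 3 ones → 1
Block 2 (010): 1 one → 0
Block 3 (010): 1 one → 0
Block 4 (111): 3 ones → 1
Block 5 (011): 2 ones → 1
Block 6 (111): 3 ones → 1
Block 7 (111): 3 ones → 1

1001111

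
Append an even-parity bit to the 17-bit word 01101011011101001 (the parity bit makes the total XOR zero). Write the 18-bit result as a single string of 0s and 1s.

011010110111010010

XOR of the 17 data bits: 0⊕1⊕1⊕0⊕1⊕0⊕1⊕1⊕0⊕1⊕1⊕1⊕0⊕1⊕0⊕0⊕1 = 0
Parity bit = 0 (so all 18 bits XOR to 0).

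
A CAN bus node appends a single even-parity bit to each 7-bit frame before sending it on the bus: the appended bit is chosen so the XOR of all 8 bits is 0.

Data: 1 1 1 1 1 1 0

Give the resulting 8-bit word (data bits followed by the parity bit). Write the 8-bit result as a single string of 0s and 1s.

XOR of the 7 data bits: 1⊕1⊕1⊕1⊕1⊕1⊕0 = 0
Parity bit = 0 (so all 8 bits XOR to 0).

11111100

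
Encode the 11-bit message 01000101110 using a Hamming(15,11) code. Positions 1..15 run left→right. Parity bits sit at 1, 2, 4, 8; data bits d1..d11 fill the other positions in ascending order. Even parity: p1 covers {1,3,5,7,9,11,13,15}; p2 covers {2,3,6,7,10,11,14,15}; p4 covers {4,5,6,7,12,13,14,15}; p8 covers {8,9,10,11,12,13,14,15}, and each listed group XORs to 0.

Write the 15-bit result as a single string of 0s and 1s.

Place data at non-parity positions: p1 p2 0 p4 1 0 0 p8 0 1 0 1 1 1 0
p1 (pos 1,3,5,7,9,11,13,15): XOR of data positions = 0⊕1⊕0⊕0⊕0⊕1⊕0 = 0
p2 (pos 2,3,6,7,10,11,14,15): XOR of data positions = 0⊕0⊕0⊕1⊕0⊕1⊕0 = 0
p4 (pos 4,5,6,7,12,13,14,15): XOR of data positions = 1⊕0⊕0⊕1⊕1⊕1⊕0 = 0
p8 (pos 8,9,10,11,12,13,14,15): XOR of data positions = 0⊕1⊕0⊕1⊕1⊕1⊕0 = 0
Codeword: 000010000101110

000010000101110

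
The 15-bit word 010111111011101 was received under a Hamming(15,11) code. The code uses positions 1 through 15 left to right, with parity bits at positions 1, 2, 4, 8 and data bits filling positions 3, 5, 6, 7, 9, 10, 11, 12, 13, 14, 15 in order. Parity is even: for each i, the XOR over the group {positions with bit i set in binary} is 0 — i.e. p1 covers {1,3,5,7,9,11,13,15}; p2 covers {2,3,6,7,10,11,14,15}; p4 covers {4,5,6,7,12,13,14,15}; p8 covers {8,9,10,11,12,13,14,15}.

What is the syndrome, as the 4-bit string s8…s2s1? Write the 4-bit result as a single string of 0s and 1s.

s1 (pos 1,3,5,7,9,11,13,15): 0⊕0⊕1⊕1⊕1⊕1⊕1⊕1 = 0
s2 (pos 2,3,6,7,10,11,14,15): 1⊕0⊕1⊕1⊕0⊕1⊕0⊕1 = 1
s4 (pos 4,5,6,7,12,13,14,15): 1⊕1⊕1⊕1⊕1⊕1⊕0⊕1 = 1
s8 (pos 8,9,10,11,12,13,14,15): 1⊕1⊕0⊕1⊕1⊕1⊕0⊕1 = 0
Syndrome s8…s1 = 0110 → error at position 6.

0110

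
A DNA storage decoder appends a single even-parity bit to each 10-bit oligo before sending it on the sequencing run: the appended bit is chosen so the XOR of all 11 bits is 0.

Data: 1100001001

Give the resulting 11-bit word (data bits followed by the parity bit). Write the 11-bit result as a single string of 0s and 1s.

XOR of the 10 data bits: 1⊕1⊕0⊕0⊕0⊕0⊕1⊕0⊕0⊕1 = 0
Parity bit = 0 (so all 11 bits XOR to 0).

11000010010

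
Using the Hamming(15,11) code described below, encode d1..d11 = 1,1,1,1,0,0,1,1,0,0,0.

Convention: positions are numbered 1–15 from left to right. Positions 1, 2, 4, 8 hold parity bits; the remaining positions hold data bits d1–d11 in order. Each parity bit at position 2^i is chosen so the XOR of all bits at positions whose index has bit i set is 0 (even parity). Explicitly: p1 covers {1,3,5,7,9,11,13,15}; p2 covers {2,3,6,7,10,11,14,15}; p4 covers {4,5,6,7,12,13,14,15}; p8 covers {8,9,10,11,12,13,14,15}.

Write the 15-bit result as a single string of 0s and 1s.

001011100011000

Place data at non-parity positions: p1 p2 1 p4 1 1 1 p8 0 0 1 1 0 0 0
p1 (pos 1,3,5,7,9,11,13,15): XOR of data positions = 1⊕1⊕1⊕0⊕1⊕0⊕0 = 0
p2 (pos 2,3,6,7,10,11,14,15): XOR of data positions = 1⊕1⊕1⊕0⊕1⊕0⊕0 = 0
p4 (pos 4,5,6,7,12,13,14,15): XOR of data positions = 1⊕1⊕1⊕1⊕0⊕0⊕0 = 0
p8 (pos 8,9,10,11,12,13,14,15): XOR of data positions = 0⊕0⊕1⊕1⊕0⊕0⊕0 = 0
Codeword: 001011100011000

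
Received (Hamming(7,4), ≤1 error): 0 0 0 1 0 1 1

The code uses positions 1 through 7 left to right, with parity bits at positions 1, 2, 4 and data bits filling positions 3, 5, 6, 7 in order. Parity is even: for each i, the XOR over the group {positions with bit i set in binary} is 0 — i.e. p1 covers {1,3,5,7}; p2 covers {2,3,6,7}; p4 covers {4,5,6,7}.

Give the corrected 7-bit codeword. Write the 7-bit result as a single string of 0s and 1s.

s1 (pos 1,3,5,7): 0⊕0⊕0⊕1 = 1
s2 (pos 2,3,6,7): 0⊕0⊕1⊕1 = 0
s4 (pos 4,5,6,7): 1⊕0⊕1⊕1 = 1
Syndrome s4…s1 = 101 → error at position 5.
Flip position 5: 0001011 → 0001111

0001111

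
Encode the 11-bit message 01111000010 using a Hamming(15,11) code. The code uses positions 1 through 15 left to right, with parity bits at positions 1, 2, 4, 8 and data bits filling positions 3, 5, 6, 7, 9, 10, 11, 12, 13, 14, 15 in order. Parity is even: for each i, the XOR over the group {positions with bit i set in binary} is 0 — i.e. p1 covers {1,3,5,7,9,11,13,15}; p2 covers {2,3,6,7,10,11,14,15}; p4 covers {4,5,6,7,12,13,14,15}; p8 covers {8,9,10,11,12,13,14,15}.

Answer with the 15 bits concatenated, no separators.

110011101000010

Place data at non-parity positions: p1 p2 0 p4 1 1 1 p8 1 0 0 0 0 1 0
p1 (pos 1,3,5,7,9,11,13,15): XOR of data positions = 0⊕1⊕1⊕1⊕0⊕0⊕0 = 1
p2 (pos 2,3,6,7,10,11,14,15): XOR of data positions = 0⊕1⊕1⊕0⊕0⊕1⊕0 = 1
p4 (pos 4,5,6,7,12,13,14,15): XOR of data positions = 1⊕1⊕1⊕0⊕0⊕1⊕0 = 0
p8 (pos 8,9,10,11,12,13,14,15): XOR of data positions = 1⊕0⊕0⊕0⊕0⊕1⊕0 = 0
Codeword: 110011101000010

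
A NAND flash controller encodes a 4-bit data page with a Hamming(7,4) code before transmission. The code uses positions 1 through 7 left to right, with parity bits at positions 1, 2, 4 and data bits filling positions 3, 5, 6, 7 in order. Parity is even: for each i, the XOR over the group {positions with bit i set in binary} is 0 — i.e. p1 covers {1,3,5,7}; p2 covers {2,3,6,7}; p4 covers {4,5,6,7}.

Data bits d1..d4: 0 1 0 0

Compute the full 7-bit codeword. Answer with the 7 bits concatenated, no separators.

1001100

Place data at non-parity positions: p1 p2 0 p4 1 0 0
p1 (pos 1,3,5,7): XOR of data positions = 0⊕1⊕0 = 1
p2 (pos 2,3,6,7): XOR of data positions = 0⊕0⊕0 = 0
p4 (pos 4,5,6,7): XOR of data positions = 1⊕0⊕0 = 1
Codeword: 1001100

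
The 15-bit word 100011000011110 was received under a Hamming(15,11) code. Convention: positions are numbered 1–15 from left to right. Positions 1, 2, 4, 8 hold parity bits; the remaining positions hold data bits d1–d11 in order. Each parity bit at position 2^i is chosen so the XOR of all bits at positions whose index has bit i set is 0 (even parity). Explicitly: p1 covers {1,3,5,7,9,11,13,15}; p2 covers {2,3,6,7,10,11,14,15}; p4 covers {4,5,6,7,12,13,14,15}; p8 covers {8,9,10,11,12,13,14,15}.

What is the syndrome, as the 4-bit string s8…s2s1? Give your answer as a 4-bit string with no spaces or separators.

s1 (pos 1,3,5,7,9,11,13,15): 1⊕0⊕1⊕0⊕0⊕1⊕1⊕0 = 0
s2 (pos 2,3,6,7,10,11,14,15): 0⊕0⊕1⊕0⊕0⊕1⊕1⊕0 = 1
s4 (pos 4,5,6,7,12,13,14,15): 0⊕1⊕1⊕0⊕1⊕1⊕1⊕0 = 1
s8 (pos 8,9,10,11,12,13,14,15): 0⊕0⊕0⊕1⊕1⊕1⊕1⊕0 = 0
Syndrome s8…s1 = 0110 → error at position 6.

0110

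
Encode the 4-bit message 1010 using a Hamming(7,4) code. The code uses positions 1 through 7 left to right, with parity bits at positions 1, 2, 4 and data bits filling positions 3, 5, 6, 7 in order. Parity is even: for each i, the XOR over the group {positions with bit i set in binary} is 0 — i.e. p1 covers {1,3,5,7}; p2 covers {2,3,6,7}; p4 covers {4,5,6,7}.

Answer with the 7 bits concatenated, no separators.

Place data at non-parity positions: p1 p2 1 p4 0 1 0
p1 (pos 1,3,5,7): XOR of data positions = 1⊕0⊕0 = 1
p2 (pos 2,3,6,7): XOR of data positions = 1⊕1⊕0 = 0
p4 (pos 4,5,6,7): XOR of data positions = 0⊕1⊕0 = 1
Codeword: 1011010

1011010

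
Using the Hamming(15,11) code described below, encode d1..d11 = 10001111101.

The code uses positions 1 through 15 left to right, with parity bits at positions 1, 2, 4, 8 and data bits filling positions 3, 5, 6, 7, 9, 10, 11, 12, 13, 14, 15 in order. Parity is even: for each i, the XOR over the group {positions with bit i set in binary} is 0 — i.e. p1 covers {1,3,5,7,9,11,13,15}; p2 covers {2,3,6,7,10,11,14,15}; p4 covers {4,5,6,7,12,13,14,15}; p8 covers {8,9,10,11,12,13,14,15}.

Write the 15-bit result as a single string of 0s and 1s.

Place data at non-parity positions: p1 p2 1 p4 0 0 0 p8 1 1 1 1 1 0 1
p1 (pos 1,3,5,7,9,11,13,15): XOR of data positions = 1⊕0⊕0⊕1⊕1⊕1⊕1 = 1
p2 (pos 2,3,6,7,10,11,14,15): XOR of data positions = 1⊕0⊕0⊕1⊕1⊕0⊕1 = 0
p4 (pos 4,5,6,7,12,13,14,15): XOR of data positions = 0⊕0⊕0⊕1⊕1⊕0⊕1 = 1
p8 (pos 8,9,10,11,12,13,14,15): XOR of data positions = 1⊕1⊕1⊕1⊕1⊕0⊕1 = 0
Codeword: 101100001111101

101100001111101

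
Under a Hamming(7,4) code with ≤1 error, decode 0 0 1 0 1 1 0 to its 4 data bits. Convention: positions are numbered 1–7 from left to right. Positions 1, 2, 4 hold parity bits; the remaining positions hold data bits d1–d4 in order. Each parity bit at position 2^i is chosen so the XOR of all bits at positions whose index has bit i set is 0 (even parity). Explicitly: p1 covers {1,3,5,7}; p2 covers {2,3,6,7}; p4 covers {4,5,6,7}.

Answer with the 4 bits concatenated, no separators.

s1 (pos 1,3,5,7): 0⊕1⊕1⊕0 = 0
s2 (pos 2,3,6,7): 0⊕1⊕1⊕0 = 0
s4 (pos 4,5,6,7): 0⊕1⊕1⊕0 = 0
Syndrome s4…s1 = 000 → no error.
Read data bits from positions 3,5,6,7: 1110

1110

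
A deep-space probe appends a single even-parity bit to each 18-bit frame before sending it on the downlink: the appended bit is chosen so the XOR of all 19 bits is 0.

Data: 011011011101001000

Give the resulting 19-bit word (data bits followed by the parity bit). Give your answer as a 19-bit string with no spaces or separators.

XOR of the 18 data bits: 0⊕1⊕1⊕0⊕1⊕1⊕0⊕1⊕1⊕1⊕0⊕1⊕0⊕0⊕1⊕0⊕0⊕0 = 1
Parity bit = 1 (so all 19 bits XOR to 0).

0110110111010010001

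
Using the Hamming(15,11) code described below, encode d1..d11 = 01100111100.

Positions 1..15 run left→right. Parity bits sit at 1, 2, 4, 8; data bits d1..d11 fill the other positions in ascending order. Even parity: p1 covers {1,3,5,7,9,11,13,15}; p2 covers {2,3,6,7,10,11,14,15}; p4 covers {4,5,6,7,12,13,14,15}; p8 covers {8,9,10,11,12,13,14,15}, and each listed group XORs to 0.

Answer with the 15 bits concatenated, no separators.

110011000111100

Place data at non-parity positions: p1 p2 0 p4 1 1 0 p8 0 1 1 1 1 0 0
p1 (pos 1,3,5,7,9,11,13,15): XOR of data positions = 0⊕1⊕0⊕0⊕1⊕1⊕0 = 1
p2 (pos 2,3,6,7,10,11,14,15): XOR of data positions = 0⊕1⊕0⊕1⊕1⊕0⊕0 = 1
p4 (pos 4,5,6,7,12,13,14,15): XOR of data positions = 1⊕1⊕0⊕1⊕1⊕0⊕0 = 0
p8 (pos 8,9,10,11,12,13,14,15): XOR of data positions = 0⊕1⊕1⊕1⊕1⊕0⊕0 = 0
Codeword: 110011000111100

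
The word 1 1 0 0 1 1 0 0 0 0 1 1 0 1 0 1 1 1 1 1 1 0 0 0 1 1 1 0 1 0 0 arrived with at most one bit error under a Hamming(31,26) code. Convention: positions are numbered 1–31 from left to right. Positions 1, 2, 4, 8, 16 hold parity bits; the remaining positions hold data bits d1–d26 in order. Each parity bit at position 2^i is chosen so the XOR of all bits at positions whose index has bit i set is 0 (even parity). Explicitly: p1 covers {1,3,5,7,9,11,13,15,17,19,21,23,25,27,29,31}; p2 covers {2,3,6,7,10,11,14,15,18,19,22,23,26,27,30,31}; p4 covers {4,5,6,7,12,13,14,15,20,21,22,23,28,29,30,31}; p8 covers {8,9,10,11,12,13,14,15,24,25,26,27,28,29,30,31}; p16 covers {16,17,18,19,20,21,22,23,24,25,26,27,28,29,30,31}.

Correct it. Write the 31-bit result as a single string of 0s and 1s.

s1 (pos 1,3,5,7,9,11,13,15,17,19,21,23,25,27,29,31): 1⊕0⊕1⊕0⊕0⊕1⊕0⊕0⊕1⊕1⊕1⊕0⊕1⊕1⊕1⊕0 = 1
s2 (pos 2,3,6,7,10,11,14,15,18,19,22,23,26,27,30,31): 1⊕0⊕1⊕0⊕0⊕1⊕1⊕0⊕1⊕1⊕0⊕0⊕1⊕1⊕0⊕0 = 0
s4 (pos 4,5,6,7,12,13,14,15,20,21,22,23,28,29,30,31): 0⊕1⊕1⊕0⊕1⊕0⊕1⊕0⊕1⊕1⊕0⊕0⊕0⊕1⊕0⊕0 = 1
s8 (pos 8,9,10,11,12,13,14,15,24,25,26,27,28,29,30,31): 0⊕0⊕0⊕1⊕1⊕0⊕1⊕0⊕0⊕1⊕1⊕1⊕0⊕1⊕0⊕0 = 1
s16 (pos 16,17,18,19,20,21,22,23,24,25,26,27,28,29,30,31): 1⊕1⊕1⊕1⊕1⊕1⊕0⊕0⊕0⊕1⊕1⊕1⊕0⊕1⊕0⊕0 = 0
Syndrome s16…s1 = 01101 → error at position 13.
Flip position 13: 1100110000110101111110001110100 → 1100110000111101111110001110100

1100110000111101111110001110100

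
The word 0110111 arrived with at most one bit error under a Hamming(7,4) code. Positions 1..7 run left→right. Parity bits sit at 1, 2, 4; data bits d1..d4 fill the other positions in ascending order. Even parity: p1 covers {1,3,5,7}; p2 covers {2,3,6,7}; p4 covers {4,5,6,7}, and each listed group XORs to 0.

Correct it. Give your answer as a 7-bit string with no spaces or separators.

0110011

s1 (pos 1,3,5,7): 0⊕1⊕1⊕1 = 1
s2 (pos 2,3,6,7): 1⊕1⊕1⊕1 = 0
s4 (pos 4,5,6,7): 0⊕1⊕1⊕1 = 1
Syndrome s4…s1 = 101 → error at position 5.
Flip position 5: 0110111 → 0110011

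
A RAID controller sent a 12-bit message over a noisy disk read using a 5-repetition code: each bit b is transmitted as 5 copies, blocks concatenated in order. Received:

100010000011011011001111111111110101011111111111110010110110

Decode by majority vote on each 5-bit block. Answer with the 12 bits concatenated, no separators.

Block 1 (10001): 2 ones → 0
Block 2 (00000): 0 ones → 0
Block 3 (11011): 4 ones → 1
Block 4 (01100): 2 ones → 0
Block 5 (11111): 5 ones → 1
Block 6 (11111): 5 ones → 1
Block 7 (11010): 3 ones → 1
Block 8 (10111): 4 ones → 1
Block 9 (11111): 5 ones → 1
Block 10 (11111): 5 ones → 1
Block 11 (00101): 2 ones → 0
Block 12 (10110): 3 ones → 1

001011111101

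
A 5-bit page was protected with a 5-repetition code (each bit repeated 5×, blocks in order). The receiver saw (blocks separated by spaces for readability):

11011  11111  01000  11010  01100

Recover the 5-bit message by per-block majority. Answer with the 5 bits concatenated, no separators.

11010

Block 1 (11011): 4 ones → 1
Block 2 (11111): 5 ones → 1
Block 3 (01000): 1 one → 0
Block 4 (11010): 3 ones → 1
Block 5 (01100): 2 ones → 0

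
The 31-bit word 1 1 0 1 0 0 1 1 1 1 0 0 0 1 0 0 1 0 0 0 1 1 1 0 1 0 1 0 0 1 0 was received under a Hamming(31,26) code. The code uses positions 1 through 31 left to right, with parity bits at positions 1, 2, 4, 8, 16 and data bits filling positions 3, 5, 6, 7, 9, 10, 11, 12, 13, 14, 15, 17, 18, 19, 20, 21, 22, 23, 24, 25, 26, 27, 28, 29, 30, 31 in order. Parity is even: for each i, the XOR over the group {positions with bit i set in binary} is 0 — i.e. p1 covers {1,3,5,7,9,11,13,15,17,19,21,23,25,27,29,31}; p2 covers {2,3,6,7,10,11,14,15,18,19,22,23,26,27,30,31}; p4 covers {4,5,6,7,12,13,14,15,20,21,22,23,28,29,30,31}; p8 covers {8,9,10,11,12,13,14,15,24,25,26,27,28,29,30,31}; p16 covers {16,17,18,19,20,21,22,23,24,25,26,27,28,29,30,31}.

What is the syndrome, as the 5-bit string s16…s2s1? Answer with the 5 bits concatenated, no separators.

s1 (pos 1,3,5,7,9,11,13,15,17,19,21,23,25,27,29,31): 1⊕0⊕0⊕1⊕1⊕0⊕0⊕0⊕1⊕0⊕1⊕1⊕1⊕1⊕0⊕0 = 0
s2 (pos 2,3,6,7,10,11,14,15,18,19,22,23,26,27,30,31): 1⊕0⊕0⊕1⊕1⊕0⊕1⊕0⊕0⊕0⊕1⊕1⊕0⊕1⊕1⊕0 = 0
s4 (pos 4,5,6,7,12,13,14,15,20,21,22,23,28,29,30,31): 1⊕0⊕0⊕1⊕0⊕0⊕1⊕0⊕0⊕1⊕1⊕1⊕0⊕0⊕1⊕0 = 1
s8 (pos 8,9,10,11,12,13,14,15,24,25,26,27,28,29,30,31): 1⊕1⊕1⊕0⊕0⊕0⊕1⊕0⊕0⊕1⊕0⊕1⊕0⊕0⊕1⊕0 = 1
s16 (pos 16,17,18,19,20,21,22,23,24,25,26,27,28,29,30,31): 0⊕1⊕0⊕0⊕0⊕1⊕1⊕1⊕0⊕1⊕0⊕1⊕0⊕0⊕1⊕0 = 1
Syndrome s16…s1 = 11100 → error at position 28.

11100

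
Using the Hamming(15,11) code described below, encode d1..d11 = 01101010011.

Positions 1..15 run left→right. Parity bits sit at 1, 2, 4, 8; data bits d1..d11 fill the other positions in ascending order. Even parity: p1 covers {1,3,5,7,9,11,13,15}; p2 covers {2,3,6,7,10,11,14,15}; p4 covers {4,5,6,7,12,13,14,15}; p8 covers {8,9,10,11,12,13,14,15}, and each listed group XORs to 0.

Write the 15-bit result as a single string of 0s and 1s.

000011001010011

Place data at non-parity positions: p1 p2 0 p4 1 1 0 p8 1 0 1 0 0 1 1
p1 (pos 1,3,5,7,9,11,13,15): XOR of data positions = 0⊕1⊕0⊕1⊕1⊕0⊕1 = 0
p2 (pos 2,3,6,7,10,11,14,15): XOR of data positions = 0⊕1⊕0⊕0⊕1⊕1⊕1 = 0
p4 (pos 4,5,6,7,12,13,14,15): XOR of data positions = 1⊕1⊕0⊕0⊕0⊕1⊕1 = 0
p8 (pos 8,9,10,11,12,13,14,15): XOR of data positions = 1⊕0⊕1⊕0⊕0⊕1⊕1 = 0
Codeword: 000011001010011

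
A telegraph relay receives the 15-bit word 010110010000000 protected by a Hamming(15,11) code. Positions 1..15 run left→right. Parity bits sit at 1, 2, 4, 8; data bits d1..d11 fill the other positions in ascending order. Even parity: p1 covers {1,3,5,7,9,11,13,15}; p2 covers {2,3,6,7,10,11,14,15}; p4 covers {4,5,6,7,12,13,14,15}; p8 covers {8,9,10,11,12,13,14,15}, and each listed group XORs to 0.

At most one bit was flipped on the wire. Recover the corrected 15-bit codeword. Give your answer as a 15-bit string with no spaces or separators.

s1 (pos 1,3,5,7,9,11,13,15): 0⊕0⊕1⊕0⊕0⊕0⊕0⊕0 = 1
s2 (pos 2,3,6,7,10,11,14,15): 1⊕0⊕0⊕0⊕0⊕0⊕0⊕0 = 1
s4 (pos 4,5,6,7,12,13,14,15): 1⊕1⊕0⊕0⊕0⊕0⊕0⊕0 = 0
s8 (pos 8,9,10,11,12,13,14,15): 1⊕0⊕0⊕0⊕0⊕0⊕0⊕0 = 1
Syndrome s8…s1 = 1011 → error at position 11.
Flip position 11: 010110010000000 → 010110010010000

010110010010000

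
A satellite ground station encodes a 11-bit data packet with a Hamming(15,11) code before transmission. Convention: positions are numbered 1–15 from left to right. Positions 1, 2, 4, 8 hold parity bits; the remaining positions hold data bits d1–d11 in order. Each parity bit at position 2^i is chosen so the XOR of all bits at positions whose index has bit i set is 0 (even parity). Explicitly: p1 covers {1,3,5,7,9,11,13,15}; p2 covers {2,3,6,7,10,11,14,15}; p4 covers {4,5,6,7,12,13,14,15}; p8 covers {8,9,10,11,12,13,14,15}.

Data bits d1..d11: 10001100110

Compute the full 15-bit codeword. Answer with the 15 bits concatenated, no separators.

Place data at non-parity positions: p1 p2 1 p4 0 0 0 p8 1 1 0 0 1 1 0
p1 (pos 1,3,5,7,9,11,13,15): XOR of data positions = 1⊕0⊕0⊕1⊕0⊕1⊕0 = 1
p2 (pos 2,3,6,7,10,11,14,15): XOR of data positions = 1⊕0⊕0⊕1⊕0⊕1⊕0 = 1
p4 (pos 4,5,6,7,12,13,14,15): XOR of data positions = 0⊕0⊕0⊕0⊕1⊕1⊕0 = 0
p8 (pos 8,9,10,11,12,13,14,15): XOR of data positions = 1⊕1⊕0⊕0⊕1⊕1⊕0 = 0
Codeword: 111000001100110

111000001100110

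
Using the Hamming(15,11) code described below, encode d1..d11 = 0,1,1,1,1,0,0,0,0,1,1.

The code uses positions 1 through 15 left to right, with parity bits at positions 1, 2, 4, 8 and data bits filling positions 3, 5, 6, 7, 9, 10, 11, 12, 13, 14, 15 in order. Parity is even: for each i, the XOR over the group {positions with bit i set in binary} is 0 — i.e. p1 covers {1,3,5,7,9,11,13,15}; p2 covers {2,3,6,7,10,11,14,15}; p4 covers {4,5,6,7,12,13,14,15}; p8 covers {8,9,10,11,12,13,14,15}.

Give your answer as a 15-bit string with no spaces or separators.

000111111000011

Place data at non-parity positions: p1 p2 0 p4 1 1 1 p8 1 0 0 0 0 1 1
p1 (pos 1,3,5,7,9,11,13,15): XOR of data positions = 0⊕1⊕1⊕1⊕0⊕0⊕1 = 0
p2 (pos 2,3,6,7,10,11,14,15): XOR of data positions = 0⊕1⊕1⊕0⊕0⊕1⊕1 = 0
p4 (pos 4,5,6,7,12,13,14,15): XOR of data positions = 1⊕1⊕1⊕0⊕0⊕1⊕1 = 1
p8 (pos 8,9,10,11,12,13,14,15): XOR of data positions = 1⊕0⊕0⊕0⊕0⊕1⊕1 = 1
Codeword: 000111111000011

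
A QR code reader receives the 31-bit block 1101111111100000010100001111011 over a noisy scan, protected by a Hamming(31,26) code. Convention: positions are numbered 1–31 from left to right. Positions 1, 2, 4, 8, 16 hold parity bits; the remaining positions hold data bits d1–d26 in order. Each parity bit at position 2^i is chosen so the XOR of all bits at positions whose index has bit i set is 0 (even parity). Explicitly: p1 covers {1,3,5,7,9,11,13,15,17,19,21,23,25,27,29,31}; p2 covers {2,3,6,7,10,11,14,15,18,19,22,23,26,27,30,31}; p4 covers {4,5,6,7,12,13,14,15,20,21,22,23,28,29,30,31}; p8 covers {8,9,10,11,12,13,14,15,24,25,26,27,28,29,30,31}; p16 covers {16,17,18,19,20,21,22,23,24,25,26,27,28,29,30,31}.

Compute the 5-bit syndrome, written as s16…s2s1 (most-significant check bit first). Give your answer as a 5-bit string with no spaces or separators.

s1 (pos 1,3,5,7,9,11,13,15,17,19,21,23,25,27,29,31): 1⊕0⊕1⊕1⊕1⊕1⊕0⊕0⊕0⊕0⊕0⊕0⊕1⊕1⊕0⊕1 = 0
s2 (pos 2,3,6,7,10,11,14,15,18,19,22,23,26,27,30,31): 1⊕0⊕1⊕1⊕1⊕1⊕0⊕0⊕1⊕0⊕0⊕0⊕1⊕1⊕1⊕1 = 0
s4 (pos 4,5,6,7,12,13,14,15,20,21,22,23,28,29,30,31): 1⊕1⊕1⊕1⊕0⊕0⊕0⊕0⊕1⊕0⊕0⊕0⊕1⊕0⊕1⊕1 = 0
s8 (pos 8,9,10,11,12,13,14,15,24,25,26,27,28,29,30,31): 1⊕1⊕1⊕1⊕0⊕0⊕0⊕0⊕0⊕1⊕1⊕1⊕1⊕0⊕1⊕1 = 0
s16 (pos 16,17,18,19,20,21,22,23,24,25,26,27,28,29,30,31): 0⊕0⊕1⊕0⊕1⊕0⊕0⊕0⊕0⊕1⊕1⊕1⊕1⊕0⊕1⊕1 = 0
Syndrome s16…s1 = 00000 → no error.

00000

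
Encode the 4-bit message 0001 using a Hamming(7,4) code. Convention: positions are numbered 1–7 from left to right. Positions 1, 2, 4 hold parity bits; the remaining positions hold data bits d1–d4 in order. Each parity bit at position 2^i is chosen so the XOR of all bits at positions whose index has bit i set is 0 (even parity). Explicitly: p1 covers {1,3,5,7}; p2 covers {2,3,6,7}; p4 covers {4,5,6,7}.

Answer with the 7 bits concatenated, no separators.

1101001

Place data at non-parity positions: p1 p2 0 p4 0 0 1
p1 (pos 1,3,5,7): XOR of data positions = 0⊕0⊕1 = 1
p2 (pos 2,3,6,7): XOR of data positions = 0⊕0⊕1 = 1
p4 (pos 4,5,6,7): XOR of data positions = 0⊕0⊕1 = 1
Codeword: 1101001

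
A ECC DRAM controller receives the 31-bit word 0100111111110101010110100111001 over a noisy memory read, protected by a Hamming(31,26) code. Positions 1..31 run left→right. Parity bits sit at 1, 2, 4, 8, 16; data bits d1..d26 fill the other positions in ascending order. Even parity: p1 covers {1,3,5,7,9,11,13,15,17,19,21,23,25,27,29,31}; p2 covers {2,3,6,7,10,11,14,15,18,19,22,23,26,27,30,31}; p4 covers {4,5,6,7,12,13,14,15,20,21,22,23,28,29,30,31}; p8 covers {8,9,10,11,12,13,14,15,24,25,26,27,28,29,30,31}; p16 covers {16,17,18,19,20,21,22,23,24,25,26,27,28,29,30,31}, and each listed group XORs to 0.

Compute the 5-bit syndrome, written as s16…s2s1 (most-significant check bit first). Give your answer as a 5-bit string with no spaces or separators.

10010

s1 (pos 1,3,5,7,9,11,13,15,17,19,21,23,25,27,29,31): 0⊕0⊕1⊕1⊕1⊕1⊕0⊕0⊕0⊕0⊕1⊕1⊕0⊕1⊕0⊕1 = 0
s2 (pos 2,3,6,7,10,11,14,15,18,19,22,23,26,27,30,31): 1⊕0⊕1⊕1⊕1⊕1⊕1⊕0⊕1⊕0⊕0⊕1⊕1⊕1⊕0⊕1 = 1
s4 (pos 4,5,6,7,12,13,14,15,20,21,22,23,28,29,30,31): 0⊕1⊕1⊕1⊕1⊕0⊕1⊕0⊕1⊕1⊕0⊕1⊕1⊕0⊕0⊕1 = 0
s8 (pos 8,9,10,11,12,13,14,15,24,25,26,27,28,29,30,31): 1⊕1⊕1⊕1⊕1⊕0⊕1⊕0⊕0⊕0⊕1⊕1⊕1⊕0⊕0⊕1 = 0
s16 (pos 16,17,18,19,20,21,22,23,24,25,26,27,28,29,30,31): 1⊕0⊕1⊕0⊕1⊕1⊕0⊕1⊕0⊕0⊕1⊕1⊕1⊕0⊕0⊕1 = 1
Syndrome s16…s1 = 10010 → error at position 18.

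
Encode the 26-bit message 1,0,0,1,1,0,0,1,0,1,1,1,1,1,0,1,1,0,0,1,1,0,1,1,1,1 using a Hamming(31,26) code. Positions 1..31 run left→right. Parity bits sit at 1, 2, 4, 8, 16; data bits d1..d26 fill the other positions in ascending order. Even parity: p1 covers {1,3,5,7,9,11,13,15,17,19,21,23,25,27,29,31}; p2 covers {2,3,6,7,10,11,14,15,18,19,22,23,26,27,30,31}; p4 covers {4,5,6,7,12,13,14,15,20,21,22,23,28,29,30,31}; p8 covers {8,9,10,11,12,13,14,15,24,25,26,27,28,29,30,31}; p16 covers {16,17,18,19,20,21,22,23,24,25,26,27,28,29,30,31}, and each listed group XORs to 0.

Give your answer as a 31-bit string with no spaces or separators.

0010001010010111111011001101111

Place data at non-parity positions: p1 p2 1 p4 0 0 1 p8 1 0 0 1 0 1 1 p16 1 1 1 0 1 1 0 0 1 1 0 1 1 1 1
p1 (pos 1,3,5,7,9,11,13,15,17,19,21,23,25,27,29,31): XOR of data positions = 1⊕0⊕1⊕1⊕0⊕0⊕1⊕1⊕1⊕1⊕0⊕1⊕0⊕1⊕1 = 0
p2 (pos 2,3,6,7,10,11,14,15,18,19,22,23,26,27,30,31): XOR of data positions = 1⊕0⊕1⊕0⊕0⊕1⊕1⊕1⊕1⊕1⊕0⊕1⊕0⊕1⊕1 = 0
p4 (pos 4,5,6,7,12,13,14,15,20,21,22,23,28,29,30,31): XOR of data positions = 0⊕0⊕1⊕1⊕0⊕1⊕1⊕0⊕1⊕1⊕0⊕1⊕1⊕1⊕1 = 0
p8 (pos 8,9,10,11,12,13,14,15,24,25,26,27,28,29,30,31): XOR of data positions = 1⊕0⊕0⊕1⊕0⊕1⊕1⊕0⊕1⊕1⊕0⊕1⊕1⊕1⊕1 = 0
p16 (pos 16,17,18,19,20,21,22,23,24,25,26,27,28,29,30,31): XOR of data positions = 1⊕1⊕1⊕0⊕1⊕1⊕0⊕0⊕1⊕1⊕0⊕1⊕1⊕1⊕1 = 1
Codeword: 0010001010010111111011001101111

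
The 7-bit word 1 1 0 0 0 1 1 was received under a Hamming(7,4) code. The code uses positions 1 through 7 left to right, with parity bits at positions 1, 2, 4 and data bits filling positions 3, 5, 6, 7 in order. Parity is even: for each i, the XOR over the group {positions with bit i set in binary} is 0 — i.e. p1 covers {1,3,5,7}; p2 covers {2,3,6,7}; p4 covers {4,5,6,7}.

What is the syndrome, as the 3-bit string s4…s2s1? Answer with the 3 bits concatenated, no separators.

010

s1 (pos 1,3,5,7): 1⊕0⊕0⊕1 = 0
s2 (pos 2,3,6,7): 1⊕0⊕1⊕1 = 1
s4 (pos 4,5,6,7): 0⊕0⊕1⊕1 = 0
Syndrome s4…s1 = 010 → error at position 2.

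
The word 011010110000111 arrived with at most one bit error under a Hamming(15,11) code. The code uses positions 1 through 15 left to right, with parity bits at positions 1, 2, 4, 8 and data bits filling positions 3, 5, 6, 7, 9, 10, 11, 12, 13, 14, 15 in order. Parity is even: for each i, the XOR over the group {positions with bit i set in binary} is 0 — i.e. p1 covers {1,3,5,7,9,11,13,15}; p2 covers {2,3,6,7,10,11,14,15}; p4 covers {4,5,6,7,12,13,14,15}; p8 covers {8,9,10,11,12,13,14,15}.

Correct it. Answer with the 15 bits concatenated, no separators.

s1 (pos 1,3,5,7,9,11,13,15): 0⊕1⊕1⊕1⊕0⊕0⊕1⊕1 = 1
s2 (pos 2,3,6,7,10,11,14,15): 1⊕1⊕0⊕1⊕0⊕0⊕1⊕1 = 1
s4 (pos 4,5,6,7,12,13,14,15): 0⊕1⊕0⊕1⊕0⊕1⊕1⊕1 = 1
s8 (pos 8,9,10,11,12,13,14,15): 1⊕0⊕0⊕0⊕0⊕1⊕1⊕1 = 0
Syndrome s8…s1 = 0111 → error at position 7.
Flip position 7: 011010110000111 → 011010010000111

011010010000111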